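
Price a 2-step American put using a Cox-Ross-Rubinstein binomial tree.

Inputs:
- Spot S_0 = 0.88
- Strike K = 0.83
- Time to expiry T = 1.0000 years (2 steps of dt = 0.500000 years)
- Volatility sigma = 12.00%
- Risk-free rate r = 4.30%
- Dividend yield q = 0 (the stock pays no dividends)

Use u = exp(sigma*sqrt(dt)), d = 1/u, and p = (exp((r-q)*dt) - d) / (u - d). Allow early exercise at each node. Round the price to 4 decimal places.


Answer: Price = V(0,0) = 0.0129

Derivation:
dt = T/N = 0.500000
u = exp(sigma*sqrt(dt)) = 1.088557; d = 1/u = 0.918647
p = (exp((r-q)*dt) - d) / (u - d) = 0.606708
Discount per step: exp(-r*dt) = 0.978729
Stock lattice S(k, i) with i counting down-moves:
  k=0: S(0,0) = 0.8800
  k=1: S(1,0) = 0.9579; S(1,1) = 0.8084
  k=2: S(2,0) = 1.0428; S(2,1) = 0.8800; S(2,2) = 0.7426
Terminal payoffs V(N, i) = max(K - S_T, 0):
  V(2,0) = 0.000000; V(2,1) = 0.000000; V(2,2) = 0.087356
Backward induction: V(k, i) = exp(-r*dt) * [p * V(k+1, i) + (1-p) * V(k+1, i+1)]; then take max(V_cont, immediate exercise) for American.
  V(1,0) = exp(-r*dt) * [p*0.000000 + (1-p)*0.000000] = 0.000000; exercise = 0.000000; V(1,0) = max -> 0.000000
  V(1,1) = exp(-r*dt) * [p*0.000000 + (1-p)*0.087356] = 0.033626; exercise = 0.021590; V(1,1) = max -> 0.033626
  V(0,0) = exp(-r*dt) * [p*0.000000 + (1-p)*0.033626] = 0.012943; exercise = 0.000000; V(0,0) = max -> 0.012943


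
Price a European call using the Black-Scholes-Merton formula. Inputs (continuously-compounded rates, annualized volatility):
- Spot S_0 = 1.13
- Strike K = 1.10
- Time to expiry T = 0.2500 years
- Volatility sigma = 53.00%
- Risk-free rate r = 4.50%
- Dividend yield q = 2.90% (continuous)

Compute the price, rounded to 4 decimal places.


d1 = (ln(S/K) + (r - q + 0.5*sigma^2) * T) / (sigma * sqrt(T)) = 0.24913190
d2 = d1 - sigma * sqrt(T) = -0.01586810
exp(-rT) = 0.98881304; exp(-qT) = 0.99277622
C = S_0 * exp(-qT) * N(d1) - K * exp(-rT) * N(d2)
N(d1) = 0.59837062; N(d2) = 0.49366981
C = 1.1300 * 0.99277622 * 0.59837062 - 1.1000 * 0.98881304 * 0.49366981 = 0.1343

Answer: Price = 0.1343


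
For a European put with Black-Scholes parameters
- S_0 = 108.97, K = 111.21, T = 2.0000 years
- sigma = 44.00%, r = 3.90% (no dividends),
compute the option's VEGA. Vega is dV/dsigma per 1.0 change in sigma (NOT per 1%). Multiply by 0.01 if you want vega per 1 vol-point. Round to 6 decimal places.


d1 = 0.4037777536; d2 = -0.2184762138
phi(d1) = 0.3677114431; exp(-qT) = 1.0000000000; exp(-rT) = 0.9249644265
Vega = S * exp(-qT) * phi(d1) * sqrt(T) = 108.9700 * 1.0000000000 * 0.3677114431 * 1.4142135624 = 56.666853

Answer: Vega = 56.666853


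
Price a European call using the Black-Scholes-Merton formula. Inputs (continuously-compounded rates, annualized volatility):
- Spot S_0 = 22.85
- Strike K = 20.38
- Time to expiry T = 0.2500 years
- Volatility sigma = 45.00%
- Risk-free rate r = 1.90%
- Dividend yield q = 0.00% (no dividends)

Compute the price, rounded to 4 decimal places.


Answer: Price = 3.4783

Derivation:
d1 = (ln(S/K) + (r - q + 0.5*sigma^2) * T) / (sigma * sqrt(T)) = 0.64204262
d2 = d1 - sigma * sqrt(T) = 0.41704262
exp(-rT) = 0.99526126; exp(-qT) = 1.00000000
C = S_0 * exp(-qT) * N(d1) - K * exp(-rT) * N(d2)
N(d1) = 0.73957724; N(d2) = 0.66167638
C = 22.8500 * 1.00000000 * 0.73957724 - 20.3800 * 0.99526126 * 0.66167638 = 3.4783


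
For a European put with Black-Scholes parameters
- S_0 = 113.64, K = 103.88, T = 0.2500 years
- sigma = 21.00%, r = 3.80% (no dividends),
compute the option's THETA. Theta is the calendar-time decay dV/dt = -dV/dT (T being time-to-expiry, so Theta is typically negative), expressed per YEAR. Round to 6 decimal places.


Answer: Theta = -5.058057

Derivation:
d1 = 0.9982063828; d2 = 0.8932063828
phi(d1) = 0.2424047269; exp(-qT) = 1.0000000000; exp(-rT) = 0.9905449824
Theta = -S*exp(-qT)*phi(d1)*sigma/(2*sqrt(T)) + r*K*exp(-rT)*N(-d2) - q*S*exp(-qT)*N(-d1)
N(-d1) = 0.1590896460; N(-d2) = 0.1858733303; sqrt(T) = 0.5000000000
Term 1 = -113.6400 * 1.0000000000 * 0.2424047269 * 0.2100 / (2 * 0.5000000000) = -5.7848433646
Term 2 = 0.0380 * 103.8800 * 0.9905449824 * 0.1858733303 = 0.7267864473
Term 3 = 0 (no dividend yield, q = 0)
Theta = -5.7848433646 + (0.7267864473) + (0.0000000000) = -5.058057


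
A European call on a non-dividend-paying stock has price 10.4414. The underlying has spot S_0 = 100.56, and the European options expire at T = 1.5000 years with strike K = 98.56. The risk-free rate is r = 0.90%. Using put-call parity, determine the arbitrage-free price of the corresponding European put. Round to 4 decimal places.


Answer: Put price = 7.1198

Derivation:
Put-call parity: C - P = S_0 * exp(-qT) - K * exp(-rT).
S_0 * exp(-qT) = 100.5600 * 1.00000000 = 100.56000000
K * exp(-rT) = 98.5600 * 0.98659072 = 97.23838100
P = C - S*exp(-qT) + K*exp(-rT)
P = 10.4414 - 100.56000000 + 97.23838100 = 7.1198


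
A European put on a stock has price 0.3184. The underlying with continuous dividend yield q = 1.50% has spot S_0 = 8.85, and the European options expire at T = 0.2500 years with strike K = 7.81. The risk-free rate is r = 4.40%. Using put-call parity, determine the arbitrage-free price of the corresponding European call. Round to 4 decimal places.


Put-call parity: C - P = S_0 * exp(-qT) - K * exp(-rT).
S_0 * exp(-qT) = 8.8500 * 0.99625702 = 8.81687465
K * exp(-rT) = 7.8100 * 0.98906028 = 7.72456078
C = P + S*exp(-qT) - K*exp(-rT)
C = 0.3184 + 8.81687465 - 7.72456078 = 1.4107

Answer: Call price = 1.4107


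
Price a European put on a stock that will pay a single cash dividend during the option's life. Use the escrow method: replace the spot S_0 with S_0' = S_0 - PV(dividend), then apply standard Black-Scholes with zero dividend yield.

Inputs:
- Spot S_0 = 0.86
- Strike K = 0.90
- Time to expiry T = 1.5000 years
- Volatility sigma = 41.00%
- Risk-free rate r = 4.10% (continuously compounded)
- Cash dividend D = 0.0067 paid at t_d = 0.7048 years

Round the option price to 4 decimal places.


Answer: Price = 0.1649

Derivation:
PV(D) = D * exp(-r * t_d) = 0.0067 * 0.97151672 = 0.00650916
S_0' = S_0 - PV(D) = 0.8600 - 0.00650916 = 0.85349084
d1 = (ln(S_0'/K) + (r + sigma^2/2)*T) / (sigma*sqrt(T)) = 0.26788067
d2 = d1 - sigma*sqrt(T) = -0.23426473
exp(-rT) = 0.94035295
N(-d1) = 0.39439559; N(-d2) = 0.59261027
P = K * exp(-rT) * N(-d2) - S_0' * N(-d1) = 0.9000 * 0.94035295 * 0.59261027 - 0.85349084 * 0.39439559 = 0.1649


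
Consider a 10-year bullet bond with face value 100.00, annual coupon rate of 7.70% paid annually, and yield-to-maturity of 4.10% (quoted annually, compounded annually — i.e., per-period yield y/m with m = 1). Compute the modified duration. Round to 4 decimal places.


Coupon per period c = face * coupon_rate / m = 7.700000
Periods per year m = 1; per-period yield y/m = 0.041000
Number of cashflows N = 10
Cashflows (t years, CF_t, discount factor 1/(1+y/m)^(m*t), PV):
  t = 1.0000: CF_t = 7.700000, DF = 0.960615, PV = 7.396734
  t = 2.0000: CF_t = 7.700000, DF = 0.922781, PV = 7.105412
  t = 3.0000: CF_t = 7.700000, DF = 0.886437, PV = 6.825564
  t = 4.0000: CF_t = 7.700000, DF = 0.851524, PV = 6.556738
  t = 5.0000: CF_t = 7.700000, DF = 0.817987, PV = 6.298499
  t = 6.0000: CF_t = 7.700000, DF = 0.785770, PV = 6.050431
  t = 7.0000: CF_t = 7.700000, DF = 0.754823, PV = 5.812134
  t = 8.0000: CF_t = 7.700000, DF = 0.725094, PV = 5.583222
  t = 9.0000: CF_t = 7.700000, DF = 0.696536, PV = 5.363326
  t = 10.0000: CF_t = 107.700000, DF = 0.669103, PV = 72.062348
Price P = sum_t PV_t = 129.054408
First compute Macaulay numerator sum_t t * PV_t:
  t * PV_t at t = 1.0000: 7.396734
  t * PV_t at t = 2.0000: 14.210824
  t * PV_t at t = 3.0000: 20.476692
  t * PV_t at t = 4.0000: 26.226951
  t * PV_t at t = 5.0000: 31.492496
  t * PV_t at t = 6.0000: 36.302589
  t * PV_t at t = 7.0000: 40.684938
  t * PV_t at t = 8.0000: 44.665775
  t * PV_t at t = 9.0000: 48.269930
  t * PV_t at t = 10.0000: 720.623479
Macaulay duration D = 990.350408 / 129.054408 = 7.673898
Modified duration = D / (1 + y/m) = 7.673898 / (1 + 0.041000) = 7.371660

Answer: Modified duration = 7.3717


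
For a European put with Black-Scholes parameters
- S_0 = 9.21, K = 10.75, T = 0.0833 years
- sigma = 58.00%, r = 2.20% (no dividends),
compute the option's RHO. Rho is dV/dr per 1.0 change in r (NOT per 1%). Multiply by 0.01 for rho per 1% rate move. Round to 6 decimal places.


Answer: Rho = -0.751242

Derivation:
d1 = -0.8289953943; d2 = -0.9963934827
phi(d1) = 0.2829301547; exp(-qT) = 1.0000000000; exp(-rT) = 0.9981690782
N(-d2) = 0.8404705008
Rho = -K*T*exp(-rT)*N(-d2) = -10.7500 * 0.0833 * 0.9981690782 * 0.8404705008 = -0.751242


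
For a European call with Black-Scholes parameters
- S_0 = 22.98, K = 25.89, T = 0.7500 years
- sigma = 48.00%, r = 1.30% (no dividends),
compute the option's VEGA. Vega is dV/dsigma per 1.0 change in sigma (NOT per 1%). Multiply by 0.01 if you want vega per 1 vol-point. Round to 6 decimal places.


d1 = -0.0555279163; d2 = -0.4712201101
phi(d1) = 0.3983277150; exp(-qT) = 1.0000000000; exp(-rT) = 0.9902973771
Vega = S * exp(-qT) * phi(d1) * sqrt(T) = 22.9800 * 1.0000000000 * 0.3983277150 * 0.8660254038 = 7.927225

Answer: Vega = 7.927225


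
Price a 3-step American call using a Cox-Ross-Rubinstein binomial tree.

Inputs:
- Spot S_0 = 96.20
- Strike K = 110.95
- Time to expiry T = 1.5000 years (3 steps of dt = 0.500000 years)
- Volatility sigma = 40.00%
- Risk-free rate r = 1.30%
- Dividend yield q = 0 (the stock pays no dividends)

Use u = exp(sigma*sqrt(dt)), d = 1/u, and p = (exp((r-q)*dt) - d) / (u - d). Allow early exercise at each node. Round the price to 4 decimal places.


dt = T/N = 0.500000
u = exp(sigma*sqrt(dt)) = 1.326896; d = 1/u = 0.753638
p = (exp((r-q)*dt) - d) / (u - d) = 0.441133
Discount per step: exp(-r*dt) = 0.993521
Stock lattice S(k, i) with i counting down-moves:
  k=0: S(0,0) = 96.2000
  k=1: S(1,0) = 127.6474; S(1,1) = 72.5000
  k=2: S(2,0) = 169.3749; S(2,1) = 96.2000; S(2,2) = 54.6388
  k=3: S(3,0) = 224.7430; S(3,1) = 127.6474; S(3,2) = 72.5000; S(3,3) = 41.1779
Terminal payoffs V(N, i) = max(S_T - K, 0):
  V(3,0) = 113.792993; V(3,1) = 16.697438; V(3,2) = 0.000000; V(3,3) = 0.000000
Backward induction: V(k, i) = exp(-r*dt) * [p * V(k+1, i) + (1-p) * V(k+1, i+1)]; then take max(V_cont, immediate exercise) for American.
  V(2,0) = exp(-r*dt) * [p*113.792993 + (1-p)*16.697438] = 59.143767; exercise = 58.424931; V(2,0) = max -> 59.143767
  V(2,1) = exp(-r*dt) * [p*16.697438 + (1-p)*0.000000] = 7.318062; exercise = 0.000000; V(2,1) = max -> 7.318062
  V(2,2) = exp(-r*dt) * [p*0.000000 + (1-p)*0.000000] = 0.000000; exercise = 0.000000; V(2,2) = max -> 0.000000
  V(1,0) = exp(-r*dt) * [p*59.143767 + (1-p)*7.318062] = 29.984536; exercise = 16.697438; V(1,0) = max -> 29.984536
  V(1,1) = exp(-r*dt) * [p*7.318062 + (1-p)*0.000000] = 3.207320; exercise = 0.000000; V(1,1) = max -> 3.207320
  V(0,0) = exp(-r*dt) * [p*29.984536 + (1-p)*3.207320] = 14.922313; exercise = 0.000000; V(0,0) = max -> 14.922313

Answer: Price = V(0,0) = 14.9223


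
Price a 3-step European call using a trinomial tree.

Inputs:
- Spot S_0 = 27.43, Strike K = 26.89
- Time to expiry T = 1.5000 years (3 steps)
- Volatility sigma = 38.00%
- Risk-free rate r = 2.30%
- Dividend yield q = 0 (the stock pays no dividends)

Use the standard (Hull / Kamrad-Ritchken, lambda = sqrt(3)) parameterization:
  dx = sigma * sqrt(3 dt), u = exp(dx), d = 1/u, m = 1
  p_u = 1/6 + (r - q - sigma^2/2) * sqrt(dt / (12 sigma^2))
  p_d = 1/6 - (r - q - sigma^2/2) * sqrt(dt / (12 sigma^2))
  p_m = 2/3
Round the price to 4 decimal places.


Answer: Price = V(0,0) = 5.2759

Derivation:
dt = T/N = 0.500000; dx = sigma*sqrt(3*dt) = 0.465403
u = exp(dx) = 1.592656; d = 1/u = 0.627882
p_u = 0.140238, p_m = 0.666667, p_d = 0.193095
Discount per step: exp(-r*dt) = 0.988566
Stock lattice S(k, j) with j the centered position index:
  k=0: S(0,+0) = 27.4300
  k=1: S(1,-1) = 17.2228; S(1,+0) = 27.4300; S(1,+1) = 43.6866
  k=2: S(2,-2) = 10.8139; S(2,-1) = 17.2228; S(2,+0) = 27.4300; S(2,+1) = 43.6866; S(2,+2) = 69.5777
  k=3: S(3,-3) = 6.7898; S(3,-2) = 10.8139; S(3,-1) = 17.2228; S(3,+0) = 27.4300; S(3,+1) = 43.6866; S(3,+2) = 69.5777; S(3,+3) = 110.8133
Terminal payoffs V(N, j) = max(S_T - K, 0):
  V(3,-3) = 0.000000; V(3,-2) = 0.000000; V(3,-1) = 0.000000; V(3,+0) = 0.540000; V(3,+1) = 16.796554; V(3,+2) = 42.687651; V(3,+3) = 83.923262
Backward induction: V(k, j) = exp(-r*dt) * [p_u * V(k+1, j+1) + p_m * V(k+1, j) + p_d * V(k+1, j-1)]
  V(2,-2) = exp(-r*dt) * [p_u*0.000000 + p_m*0.000000 + p_d*0.000000] = 0.000000
  V(2,-1) = exp(-r*dt) * [p_u*0.540000 + p_m*0.000000 + p_d*0.000000] = 0.074863
  V(2,+0) = exp(-r*dt) * [p_u*16.796554 + p_m*0.540000 + p_d*0.000000] = 2.684465
  V(2,+1) = exp(-r*dt) * [p_u*42.687651 + p_m*16.796554 + p_d*0.540000] = 17.090725
  V(2,+2) = exp(-r*dt) * [p_u*83.923262 + p_m*42.687651 + p_d*16.796554] = 42.973945
  V(1,-1) = exp(-r*dt) * [p_u*2.684465 + p_m*0.074863 + p_d*0.000000] = 0.421497
  V(1,+0) = exp(-r*dt) * [p_u*17.090725 + p_m*2.684465 + p_d*0.074863] = 4.152834
  V(1,+1) = exp(-r*dt) * [p_u*42.973945 + p_m*17.090725 + p_d*2.684465] = 17.733639
  V(0,+0) = exp(-r*dt) * [p_u*17.733639 + p_m*4.152834 + p_d*0.421497] = 5.275852


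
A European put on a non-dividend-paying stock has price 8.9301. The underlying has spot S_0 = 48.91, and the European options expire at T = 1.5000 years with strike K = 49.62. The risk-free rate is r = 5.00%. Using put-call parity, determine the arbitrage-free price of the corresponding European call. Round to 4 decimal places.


Answer: Call price = 11.8055

Derivation:
Put-call parity: C - P = S_0 * exp(-qT) - K * exp(-rT).
S_0 * exp(-qT) = 48.9100 * 1.00000000 = 48.91000000
K * exp(-rT) = 49.6200 * 0.92774349 = 46.03463179
C = P + S*exp(-qT) - K*exp(-rT)
C = 8.9301 + 48.91000000 - 46.03463179 = 11.8055


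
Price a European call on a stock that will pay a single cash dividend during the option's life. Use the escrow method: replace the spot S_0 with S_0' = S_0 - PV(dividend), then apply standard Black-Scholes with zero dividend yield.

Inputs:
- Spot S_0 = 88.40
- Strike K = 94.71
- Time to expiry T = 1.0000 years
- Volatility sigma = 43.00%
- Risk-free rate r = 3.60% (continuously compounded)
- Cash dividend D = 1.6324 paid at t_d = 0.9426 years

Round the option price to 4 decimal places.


PV(D) = D * exp(-r * t_d) = 1.6324 * 0.96663569 = 1.57793610
S_0' = S_0 - PV(D) = 88.4000 - 1.57793610 = 86.82206390
d1 = (ln(S_0'/K) + (r + sigma^2/2)*T) / (sigma*sqrt(T)) = 0.09649114
d2 = d1 - sigma*sqrt(T) = -0.33350886
exp(-rT) = 0.96464029
N(d1) = 0.53843475; N(d2) = 0.36937510
C = S_0' * N(d1) - K * exp(-rT) * N(d2) = 86.82206390 * 0.53843475 - 94.7100 * 0.96464029 * 0.36937510 = 13.0015

Answer: Price = 13.0015


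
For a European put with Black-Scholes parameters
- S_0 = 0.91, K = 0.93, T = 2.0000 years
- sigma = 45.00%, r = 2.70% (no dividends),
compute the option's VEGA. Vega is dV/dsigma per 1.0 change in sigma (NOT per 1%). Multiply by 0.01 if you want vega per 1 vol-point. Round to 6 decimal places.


d1 = 0.3688897720; d2 = -0.2675063311
phi(d1) = 0.3727011581; exp(-qT) = 1.0000000000; exp(-rT) = 0.9474321065
Vega = S * exp(-qT) * phi(d1) * sqrt(T) = 0.9100 * 1.0000000000 * 0.3727011581 * 1.4142135624 = 0.479642

Answer: Vega = 0.479642


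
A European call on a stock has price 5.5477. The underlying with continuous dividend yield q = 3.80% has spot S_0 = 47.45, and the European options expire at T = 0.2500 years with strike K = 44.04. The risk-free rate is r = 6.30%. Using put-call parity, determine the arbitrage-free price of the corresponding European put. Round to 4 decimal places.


Put-call parity: C - P = S_0 * exp(-qT) - K * exp(-rT).
S_0 * exp(-qT) = 47.4500 * 0.99054498 = 47.00135942
K * exp(-rT) = 44.0400 * 0.98437338 = 43.35180377
P = C - S*exp(-qT) + K*exp(-rT)
P = 5.5477 - 47.00135942 + 43.35180377 = 1.8981

Answer: Put price = 1.8981


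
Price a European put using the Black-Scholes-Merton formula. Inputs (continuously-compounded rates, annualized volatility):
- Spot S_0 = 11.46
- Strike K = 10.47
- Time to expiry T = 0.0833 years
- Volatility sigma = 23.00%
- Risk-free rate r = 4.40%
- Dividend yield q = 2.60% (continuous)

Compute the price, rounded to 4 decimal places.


d1 = (ln(S/K) + (r - q + 0.5*sigma^2) * T) / (sigma * sqrt(T)) = 1.41682038
d2 = d1 - sigma * sqrt(T) = 1.35043838
exp(-rT) = 0.99634151; exp(-qT) = 0.99783654
P = K * exp(-rT) * N(-d2) - S_0 * exp(-qT) * N(-d1)
N(-d1) = 0.07826772; N(-d2) = 0.08843770
P = 10.4700 * 0.99634151 * 0.08843770 - 11.4600 * 0.99783654 * 0.07826772 = 0.0275

Answer: Price = 0.0275


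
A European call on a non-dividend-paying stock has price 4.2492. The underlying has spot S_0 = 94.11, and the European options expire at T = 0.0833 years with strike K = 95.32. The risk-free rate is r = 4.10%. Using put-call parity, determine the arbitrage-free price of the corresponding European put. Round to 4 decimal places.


Answer: Put price = 5.1342

Derivation:
Put-call parity: C - P = S_0 * exp(-qT) - K * exp(-rT).
S_0 * exp(-qT) = 94.1100 * 1.00000000 = 94.11000000
K * exp(-rT) = 95.3200 * 0.99659053 = 94.99500889
P = C - S*exp(-qT) + K*exp(-rT)
P = 4.2492 - 94.11000000 + 94.99500889 = 5.1342


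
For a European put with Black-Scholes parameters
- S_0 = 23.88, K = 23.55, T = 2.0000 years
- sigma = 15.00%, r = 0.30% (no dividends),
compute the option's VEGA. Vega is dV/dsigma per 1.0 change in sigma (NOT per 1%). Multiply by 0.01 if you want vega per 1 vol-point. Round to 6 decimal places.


d1 = 0.1999484340; d2 = -0.0121836004
phi(d1) = 0.3910467264; exp(-qT) = 1.0000000000; exp(-rT) = 0.9940179641
Vega = S * exp(-qT) * phi(d1) * sqrt(T) = 23.8800 * 1.0000000000 * 0.3910467264 * 1.4142135624 = 13.206203

Answer: Vega = 13.206203


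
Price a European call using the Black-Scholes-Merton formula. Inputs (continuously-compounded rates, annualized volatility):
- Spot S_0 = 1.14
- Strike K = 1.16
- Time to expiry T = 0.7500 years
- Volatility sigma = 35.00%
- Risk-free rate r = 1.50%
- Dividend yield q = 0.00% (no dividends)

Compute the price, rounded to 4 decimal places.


d1 = (ln(S/K) + (r - q + 0.5*sigma^2) * T) / (sigma * sqrt(T)) = 0.13129195
d2 = d1 - sigma * sqrt(T) = -0.17181694
exp(-rT) = 0.98881304; exp(-qT) = 1.00000000
C = S_0 * exp(-qT) * N(d1) - K * exp(-rT) * N(d2)
N(d1) = 0.55222782; N(d2) = 0.43179072
C = 1.1400 * 1.00000000 * 0.55222782 - 1.1600 * 0.98881304 * 0.43179072 = 0.1343

Answer: Price = 0.1343


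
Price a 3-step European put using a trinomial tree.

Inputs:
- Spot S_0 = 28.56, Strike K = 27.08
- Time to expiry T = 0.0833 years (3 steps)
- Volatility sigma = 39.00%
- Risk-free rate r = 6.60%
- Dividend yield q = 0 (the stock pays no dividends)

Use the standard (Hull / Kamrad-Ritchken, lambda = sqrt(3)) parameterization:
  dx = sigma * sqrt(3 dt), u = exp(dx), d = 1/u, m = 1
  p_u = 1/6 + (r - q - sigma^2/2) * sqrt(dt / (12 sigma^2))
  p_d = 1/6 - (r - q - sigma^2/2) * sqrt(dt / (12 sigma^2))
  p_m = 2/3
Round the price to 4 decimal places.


dt = T/N = 0.027767; dx = sigma*sqrt(3*dt) = 0.112561
u = exp(dx) = 1.119140; d = 1/u = 0.893543
p_u = 0.165427, p_m = 0.666667, p_d = 0.167906
Discount per step: exp(-r*dt) = 0.998169
Stock lattice S(k, j) with j the centered position index:
  k=0: S(0,+0) = 28.5600
  k=1: S(1,-1) = 25.5196; S(1,+0) = 28.5600; S(1,+1) = 31.9626
  k=2: S(2,-2) = 22.8029; S(2,-1) = 25.5196; S(2,+0) = 28.5600; S(2,+1) = 31.9626; S(2,+2) = 35.7707
  k=3: S(3,-3) = 20.3753; S(3,-2) = 22.8029; S(3,-1) = 25.5196; S(3,+0) = 28.5600; S(3,+1) = 31.9626; S(3,+2) = 35.7707; S(3,+3) = 40.0324
Terminal payoffs V(N, j) = max(K - S_T, 0):
  V(3,-3) = 6.704671; V(3,-2) = 4.277149; V(3,-1) = 1.560411; V(3,+0) = 0.000000; V(3,+1) = 0.000000; V(3,+2) = 0.000000; V(3,+3) = 0.000000
Backward induction: V(k, j) = exp(-r*dt) * [p_u * V(k+1, j+1) + p_m * V(k+1, j) + p_d * V(k+1, j-1)]
  V(2,-2) = exp(-r*dt) * [p_u*1.560411 + p_m*4.277149 + p_d*6.704671] = 4.227569
  V(2,-1) = exp(-r*dt) * [p_u*0.000000 + p_m*1.560411 + p_d*4.277149] = 1.755214
  V(2,+0) = exp(-r*dt) * [p_u*0.000000 + p_m*0.000000 + p_d*1.560411] = 0.261523
  V(2,+1) = exp(-r*dt) * [p_u*0.000000 + p_m*0.000000 + p_d*0.000000] = 0.000000
  V(2,+2) = exp(-r*dt) * [p_u*0.000000 + p_m*0.000000 + p_d*0.000000] = 0.000000
  V(1,-1) = exp(-r*dt) * [p_u*0.261523 + p_m*1.755214 + p_d*4.227569] = 1.919720
  V(1,+0) = exp(-r*dt) * [p_u*0.000000 + p_m*0.261523 + p_d*1.755214] = 0.468201
  V(1,+1) = exp(-r*dt) * [p_u*0.000000 + p_m*0.000000 + p_d*0.261523] = 0.043831
  V(0,+0) = exp(-r*dt) * [p_u*0.043831 + p_m*0.468201 + p_d*1.919720] = 0.640543

Answer: Price = V(0,0) = 0.6405


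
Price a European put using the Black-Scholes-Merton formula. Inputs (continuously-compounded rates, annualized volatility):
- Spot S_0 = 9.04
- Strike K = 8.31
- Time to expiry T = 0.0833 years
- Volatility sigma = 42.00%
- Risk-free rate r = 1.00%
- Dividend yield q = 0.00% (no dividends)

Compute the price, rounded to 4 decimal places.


Answer: Price = 0.1495

Derivation:
d1 = (ln(S/K) + (r - q + 0.5*sigma^2) * T) / (sigma * sqrt(T)) = 0.76208674
d2 = d1 - sigma * sqrt(T) = 0.64086744
exp(-rT) = 0.99916735; exp(-qT) = 1.00000000
P = K * exp(-rT) * N(-d2) - S_0 * exp(-qT) * N(-d1)
N(-d1) = 0.22300412; N(-d2) = 0.26080441
P = 8.3100 * 0.99916735 * 0.26080441 - 9.0400 * 1.00000000 * 0.22300412 = 0.1495


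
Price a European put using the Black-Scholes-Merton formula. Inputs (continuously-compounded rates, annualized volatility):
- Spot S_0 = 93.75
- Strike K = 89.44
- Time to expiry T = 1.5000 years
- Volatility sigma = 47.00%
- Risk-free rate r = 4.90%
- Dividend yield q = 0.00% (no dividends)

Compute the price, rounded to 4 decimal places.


Answer: Price = 15.1306

Derivation:
d1 = (ln(S/K) + (r - q + 0.5*sigma^2) * T) / (sigma * sqrt(T)) = 0.49726145
d2 = d1 - sigma * sqrt(T) = -0.07836864
exp(-rT) = 0.92913615; exp(-qT) = 1.00000000
P = K * exp(-rT) * N(-d2) - S_0 * exp(-qT) * N(-d1)
N(-d1) = 0.30950234; N(-d2) = 0.53123259
P = 89.4400 * 0.92913615 * 0.53123259 - 93.7500 * 1.00000000 * 0.30950234 = 15.1306


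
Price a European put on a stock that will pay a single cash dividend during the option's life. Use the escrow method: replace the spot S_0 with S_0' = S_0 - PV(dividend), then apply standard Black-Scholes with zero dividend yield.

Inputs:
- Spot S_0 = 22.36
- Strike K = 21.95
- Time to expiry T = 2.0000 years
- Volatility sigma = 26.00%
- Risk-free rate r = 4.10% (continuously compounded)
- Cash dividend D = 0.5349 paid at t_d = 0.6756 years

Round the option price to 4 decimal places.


PV(D) = D * exp(-r * t_d) = 0.5349 * 0.97268052 = 0.52028681
S_0' = S_0 - PV(D) = 22.3600 - 0.52028681 = 21.83971319
d1 = (ln(S_0'/K) + (r + sigma^2/2)*T) / (sigma*sqrt(T)) = 0.39315920
d2 = d1 - sigma*sqrt(T) = 0.02546367
exp(-rT) = 0.92127196
N(-d1) = 0.34710095; N(-d2) = 0.48984256
P = K * exp(-rT) * N(-d2) - S_0' * N(-d1) = 21.9500 * 0.92127196 * 0.48984256 - 21.83971319 * 0.34710095 = 2.3250

Answer: Price = 2.3250


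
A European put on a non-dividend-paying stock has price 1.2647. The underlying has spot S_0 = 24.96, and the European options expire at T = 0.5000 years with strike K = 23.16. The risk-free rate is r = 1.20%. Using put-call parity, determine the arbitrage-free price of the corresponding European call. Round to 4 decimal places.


Answer: Call price = 3.2032

Derivation:
Put-call parity: C - P = S_0 * exp(-qT) - K * exp(-rT).
S_0 * exp(-qT) = 24.9600 * 1.00000000 = 24.96000000
K * exp(-rT) = 23.1600 * 0.99401796 = 23.02145605
C = P + S*exp(-qT) - K*exp(-rT)
C = 1.2647 + 24.96000000 - 23.02145605 = 3.2032


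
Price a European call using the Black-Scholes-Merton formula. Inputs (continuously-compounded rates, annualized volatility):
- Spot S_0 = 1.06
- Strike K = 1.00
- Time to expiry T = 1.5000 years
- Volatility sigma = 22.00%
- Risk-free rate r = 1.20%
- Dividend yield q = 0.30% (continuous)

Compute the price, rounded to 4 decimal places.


Answer: Price = 0.1495

Derivation:
d1 = (ln(S/K) + (r - q + 0.5*sigma^2) * T) / (sigma * sqrt(T)) = 0.40108134
d2 = d1 - sigma * sqrt(T) = 0.13163746
exp(-rT) = 0.98216103; exp(-qT) = 0.99551011
C = S_0 * exp(-qT) * N(d1) - K * exp(-rT) * N(d2)
N(d1) = 0.65581988; N(d2) = 0.55236447
C = 1.0600 * 0.99551011 * 0.65581988 - 1.0000 * 0.98216103 * 0.55236447 = 0.1495


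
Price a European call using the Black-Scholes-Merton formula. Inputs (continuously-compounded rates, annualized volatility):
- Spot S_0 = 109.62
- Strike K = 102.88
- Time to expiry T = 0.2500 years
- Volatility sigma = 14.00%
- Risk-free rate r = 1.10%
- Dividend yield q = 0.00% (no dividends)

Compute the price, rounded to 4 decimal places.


Answer: Price = 7.7073

Derivation:
d1 = (ln(S/K) + (r - q + 0.5*sigma^2) * T) / (sigma * sqrt(T)) = 0.98080827
d2 = d1 - sigma * sqrt(T) = 0.91080827
exp(-rT) = 0.99725378; exp(-qT) = 1.00000000
C = S_0 * exp(-qT) * N(d1) - K * exp(-rT) * N(d2)
N(d1) = 0.83665635; N(d2) = 0.81880180
C = 109.6200 * 1.00000000 * 0.83665635 - 102.8800 * 0.99725378 * 0.81880180 = 7.7073


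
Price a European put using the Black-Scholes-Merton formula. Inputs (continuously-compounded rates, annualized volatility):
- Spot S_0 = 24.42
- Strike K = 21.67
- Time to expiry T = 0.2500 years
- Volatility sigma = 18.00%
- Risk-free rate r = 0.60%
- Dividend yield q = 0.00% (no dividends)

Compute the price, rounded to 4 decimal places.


d1 = (ln(S/K) + (r - q + 0.5*sigma^2) * T) / (sigma * sqrt(T)) = 1.38915170
d2 = d1 - sigma * sqrt(T) = 1.29915170
exp(-rT) = 0.99850112; exp(-qT) = 1.00000000
P = K * exp(-rT) * N(-d2) - S_0 * exp(-qT) * N(-d1)
N(-d1) = 0.08239331; N(-d2) = 0.09694594
P = 21.6700 * 0.99850112 * 0.09694594 - 24.4200 * 1.00000000 * 0.08239331 = 0.0856

Answer: Price = 0.0856


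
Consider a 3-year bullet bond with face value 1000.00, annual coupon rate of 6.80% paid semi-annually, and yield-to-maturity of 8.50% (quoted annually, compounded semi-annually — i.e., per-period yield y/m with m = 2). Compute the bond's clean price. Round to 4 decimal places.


Answer: Price = 955.8022

Derivation:
Coupon per period c = face * coupon_rate / m = 34.000000
Periods per year m = 2; per-period yield y/m = 0.042500
Number of cashflows N = 6
Cashflows (t years, CF_t, discount factor 1/(1+y/m)^(m*t), PV):
  t = 0.5000: CF_t = 34.000000, DF = 0.959233, PV = 32.613909
  t = 1.0000: CF_t = 34.000000, DF = 0.920127, PV = 31.284325
  t = 1.5000: CF_t = 34.000000, DF = 0.882616, PV = 30.008945
  t = 2.0000: CF_t = 34.000000, DF = 0.846634, PV = 28.785559
  t = 2.5000: CF_t = 34.000000, DF = 0.812119, PV = 27.612047
  t = 3.0000: CF_t = 1034.000000, DF = 0.779011, PV = 805.497426
Price P = sum_t PV_t = 955.802210


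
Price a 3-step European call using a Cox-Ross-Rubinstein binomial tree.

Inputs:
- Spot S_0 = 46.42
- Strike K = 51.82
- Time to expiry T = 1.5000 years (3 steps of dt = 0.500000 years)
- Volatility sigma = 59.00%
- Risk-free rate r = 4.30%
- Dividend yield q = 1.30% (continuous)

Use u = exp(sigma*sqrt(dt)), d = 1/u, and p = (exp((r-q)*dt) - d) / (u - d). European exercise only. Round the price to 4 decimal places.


Answer: Price = V(0,0) = 12.6664

Derivation:
dt = T/N = 0.500000
u = exp(sigma*sqrt(dt)) = 1.517695; d = 1/u = 0.658894
p = (exp((r-q)*dt) - d) / (u - d) = 0.414786
Discount per step: exp(-r*dt) = 0.978729
Stock lattice S(k, i) with i counting down-moves:
  k=0: S(0,0) = 46.4200
  k=1: S(1,0) = 70.4514; S(1,1) = 30.5858
  k=2: S(2,0) = 106.9238; S(2,1) = 46.4200; S(2,2) = 20.1528
  k=3: S(3,0) = 162.2778; S(3,1) = 70.4514; S(3,2) = 30.5858; S(3,3) = 13.2786
Terminal payoffs V(N, i) = max(S_T - K, 0):
  V(3,0) = 110.457755; V(3,1) = 18.631421; V(3,2) = 0.000000; V(3,3) = 0.000000
Backward induction: V(k, i) = exp(-r*dt) * [p * V(k+1, i) + (1-p) * V(k+1, i+1)].
  V(2,0) = exp(-r*dt) * [p*110.457755 + (1-p)*18.631421] = 55.513285
  V(2,1) = exp(-r*dt) * [p*18.631421 + (1-p)*0.000000] = 7.563682
  V(2,2) = exp(-r*dt) * [p*0.000000 + (1-p)*0.000000] = 0.000000
  V(1,0) = exp(-r*dt) * [p*55.513285 + (1-p)*7.563682] = 26.868599
  V(1,1) = exp(-r*dt) * [p*7.563682 + (1-p)*0.000000] = 3.070581
  V(0,0) = exp(-r*dt) * [p*26.868599 + (1-p)*3.070581] = 12.666401


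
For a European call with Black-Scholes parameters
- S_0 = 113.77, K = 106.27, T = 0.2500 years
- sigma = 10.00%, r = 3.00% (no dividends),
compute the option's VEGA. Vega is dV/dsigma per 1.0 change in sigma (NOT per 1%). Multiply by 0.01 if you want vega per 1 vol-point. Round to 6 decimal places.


Answer: Vega = 6.944574

Derivation:
d1 = 1.5389168233; d2 = 1.4889168233
phi(d1) = 0.1220809380; exp(-qT) = 1.0000000000; exp(-rT) = 0.9925280548
Vega = S * exp(-qT) * phi(d1) * sqrt(T) = 113.7700 * 1.0000000000 * 0.1220809380 * 0.5000000000 = 6.944574


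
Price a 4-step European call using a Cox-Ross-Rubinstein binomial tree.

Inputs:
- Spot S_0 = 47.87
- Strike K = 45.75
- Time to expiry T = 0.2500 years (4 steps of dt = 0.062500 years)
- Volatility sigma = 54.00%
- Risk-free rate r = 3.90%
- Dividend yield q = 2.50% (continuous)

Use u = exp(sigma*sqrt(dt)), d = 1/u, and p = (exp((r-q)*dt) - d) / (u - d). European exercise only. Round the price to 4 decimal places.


Answer: Price = V(0,0) = 6.2218

Derivation:
dt = T/N = 0.062500
u = exp(sigma*sqrt(dt)) = 1.144537; d = 1/u = 0.873716
p = (exp((r-q)*dt) - d) / (u - d) = 0.469533
Discount per step: exp(-r*dt) = 0.997565
Stock lattice S(k, i) with i counting down-moves:
  k=0: S(0,0) = 47.8700
  k=1: S(1,0) = 54.7890; S(1,1) = 41.8248
  k=2: S(2,0) = 62.7080; S(2,1) = 47.8700; S(2,2) = 36.5430
  k=3: S(3,0) = 71.7716; S(3,1) = 54.7890; S(3,2) = 41.8248; S(3,3) = 31.9282
  k=4: S(4,0) = 82.1452; S(4,1) = 62.7080; S(4,2) = 47.8700; S(4,3) = 36.5430; S(4,4) = 27.8962
Terminal payoffs V(N, i) = max(S_T - K, 0):
  V(4,0) = 36.395248; V(4,1) = 16.957998; V(4,2) = 2.120000; V(4,3) = 0.000000; V(4,4) = 0.000000
Backward induction: V(k, i) = exp(-r*dt) * [p * V(k+1, i) + (1-p) * V(k+1, i+1)].
  V(3,0) = exp(-r*dt) * [p*36.395248 + (1-p)*16.957998] = 26.020935
  V(3,1) = exp(-r*dt) * [p*16.957998 + (1-p)*2.120000] = 9.064815
  V(3,2) = exp(-r*dt) * [p*2.120000 + (1-p)*0.000000] = 0.992988
  V(3,3) = exp(-r*dt) * [p*0.000000 + (1-p)*0.000000] = 0.000000
  V(2,0) = exp(-r*dt) * [p*26.020935 + (1-p)*9.064815] = 16.984830
  V(2,1) = exp(-r*dt) * [p*9.064815 + (1-p)*0.992988] = 4.771337
  V(2,2) = exp(-r*dt) * [p*0.992988 + (1-p)*0.000000] = 0.465106
  V(1,0) = exp(-r*dt) * [p*16.984830 + (1-p)*4.771337] = 10.480404
  V(1,1) = exp(-r*dt) * [p*4.771337 + (1-p)*0.465106] = 2.480971
  V(0,0) = exp(-r*dt) * [p*10.480404 + (1-p)*2.480971] = 6.221788


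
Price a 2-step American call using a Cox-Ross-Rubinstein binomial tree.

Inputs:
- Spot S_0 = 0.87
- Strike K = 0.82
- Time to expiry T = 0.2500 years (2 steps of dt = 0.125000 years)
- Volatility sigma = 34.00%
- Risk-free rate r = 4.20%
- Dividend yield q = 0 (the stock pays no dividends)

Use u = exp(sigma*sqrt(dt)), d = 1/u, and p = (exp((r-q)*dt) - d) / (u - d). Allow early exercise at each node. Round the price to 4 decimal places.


Answer: Price = V(0,0) = 0.0933

Derivation:
dt = T/N = 0.125000
u = exp(sigma*sqrt(dt)) = 1.127732; d = 1/u = 0.886736
p = (exp((r-q)*dt) - d) / (u - d) = 0.491826
Discount per step: exp(-r*dt) = 0.994764
Stock lattice S(k, i) with i counting down-moves:
  k=0: S(0,0) = 0.8700
  k=1: S(1,0) = 0.9811; S(1,1) = 0.7715
  k=2: S(2,0) = 1.1064; S(2,1) = 0.8700; S(2,2) = 0.6841
Terminal payoffs V(N, i) = max(S_T - K, 0):
  V(2,0) = 0.286447; V(2,1) = 0.050000; V(2,2) = 0.000000
Backward induction: V(k, i) = exp(-r*dt) * [p * V(k+1, i) + (1-p) * V(k+1, i+1)]; then take max(V_cont, immediate exercise) for American.
  V(1,0) = exp(-r*dt) * [p*0.286447 + (1-p)*0.050000] = 0.165420; exercise = 0.161126; V(1,0) = max -> 0.165420
  V(1,1) = exp(-r*dt) * [p*0.050000 + (1-p)*0.000000] = 0.024463; exercise = 0.000000; V(1,1) = max -> 0.024463
  V(0,0) = exp(-r*dt) * [p*0.165420 + (1-p)*0.024463] = 0.093298; exercise = 0.050000; V(0,0) = max -> 0.093298


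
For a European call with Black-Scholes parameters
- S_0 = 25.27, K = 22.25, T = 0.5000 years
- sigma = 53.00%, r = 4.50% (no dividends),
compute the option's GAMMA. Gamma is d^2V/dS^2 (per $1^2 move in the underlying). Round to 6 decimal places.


Answer: Gamma = 0.035458

Derivation:
d1 = 0.5870344804; d2 = 0.2122678863
phi(d1) = 0.3357987443; exp(-qT) = 1.0000000000; exp(-rT) = 0.9777512372
Gamma = exp(-qT) * phi(d1) / (S * sigma * sqrt(T)) = 1.0000000000 * 0.3357987443 / (25.2700 * 0.5300 * 0.7071067812) = 0.035458


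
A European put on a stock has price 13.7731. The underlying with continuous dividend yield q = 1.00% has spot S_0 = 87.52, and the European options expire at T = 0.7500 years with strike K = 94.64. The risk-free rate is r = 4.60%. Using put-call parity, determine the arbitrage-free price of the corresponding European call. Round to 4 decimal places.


Answer: Call price = 9.2086

Derivation:
Put-call parity: C - P = S_0 * exp(-qT) - K * exp(-rT).
S_0 * exp(-qT) = 87.5200 * 0.99252805 = 86.86605536
K * exp(-rT) = 94.6400 * 0.96608834 = 91.43060047
C = P + S*exp(-qT) - K*exp(-rT)
C = 13.7731 + 86.86605536 - 91.43060047 = 9.2086


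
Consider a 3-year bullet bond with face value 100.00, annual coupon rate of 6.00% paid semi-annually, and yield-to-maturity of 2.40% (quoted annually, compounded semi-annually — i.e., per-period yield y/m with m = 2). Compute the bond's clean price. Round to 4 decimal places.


Answer: Price = 110.3605

Derivation:
Coupon per period c = face * coupon_rate / m = 3.000000
Periods per year m = 2; per-period yield y/m = 0.012000
Number of cashflows N = 6
Cashflows (t years, CF_t, discount factor 1/(1+y/m)^(m*t), PV):
  t = 0.5000: CF_t = 3.000000, DF = 0.988142, PV = 2.964427
  t = 1.0000: CF_t = 3.000000, DF = 0.976425, PV = 2.929276
  t = 1.5000: CF_t = 3.000000, DF = 0.964847, PV = 2.894541
  t = 2.0000: CF_t = 3.000000, DF = 0.953406, PV = 2.860218
  t = 2.5000: CF_t = 3.000000, DF = 0.942101, PV = 2.826303
  t = 3.0000: CF_t = 103.000000, DF = 0.930930, PV = 95.885768
Price P = sum_t PV_t = 110.360532


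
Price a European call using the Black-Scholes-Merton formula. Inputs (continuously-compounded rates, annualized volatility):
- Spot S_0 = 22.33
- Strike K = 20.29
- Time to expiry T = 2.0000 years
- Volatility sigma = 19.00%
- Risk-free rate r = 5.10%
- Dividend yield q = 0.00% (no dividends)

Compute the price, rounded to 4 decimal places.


d1 = (ln(S/K) + (r - q + 0.5*sigma^2) * T) / (sigma * sqrt(T)) = 0.87049650
d2 = d1 - sigma * sqrt(T) = 0.60179592
exp(-rT) = 0.90302955; exp(-qT) = 1.00000000
C = S_0 * exp(-qT) * N(d1) - K * exp(-rT) * N(d2)
N(d1) = 0.80798543; N(d2) = 0.72634501
C = 22.3300 * 1.00000000 * 0.80798543 - 20.2900 * 0.90302955 * 0.72634501 = 4.7339

Answer: Price = 4.7339


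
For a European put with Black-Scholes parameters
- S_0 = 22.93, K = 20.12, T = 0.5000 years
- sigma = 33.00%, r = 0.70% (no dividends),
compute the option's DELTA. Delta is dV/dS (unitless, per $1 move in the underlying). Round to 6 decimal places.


Answer: Delta = -0.244493

Derivation:
d1 = 0.6919222058; d2 = 0.4585769680
phi(d1) = 0.3140143157; exp(-qT) = 1.0000000000; exp(-rT) = 0.9965061179
N(-d1) = 0.2444930923
Delta = -exp(-qT) * N(-d1) = -1.0000000000 * 0.2444930923 = -0.244493


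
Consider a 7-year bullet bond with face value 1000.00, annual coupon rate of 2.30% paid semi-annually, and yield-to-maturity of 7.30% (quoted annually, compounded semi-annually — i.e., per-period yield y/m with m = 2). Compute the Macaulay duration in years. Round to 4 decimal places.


Coupon per period c = face * coupon_rate / m = 11.500000
Periods per year m = 2; per-period yield y/m = 0.036500
Number of cashflows N = 14
Cashflows (t years, CF_t, discount factor 1/(1+y/m)^(m*t), PV):
  t = 0.5000: CF_t = 11.500000, DF = 0.964785, PV = 11.095031
  t = 1.0000: CF_t = 11.500000, DF = 0.930811, PV = 10.704324
  t = 1.5000: CF_t = 11.500000, DF = 0.898033, PV = 10.327374
  t = 2.0000: CF_t = 11.500000, DF = 0.866409, PV = 9.963699
  t = 2.5000: CF_t = 11.500000, DF = 0.835898, PV = 9.612831
  t = 3.0000: CF_t = 11.500000, DF = 0.806462, PV = 9.274318
  t = 3.5000: CF_t = 11.500000, DF = 0.778063, PV = 8.947726
  t = 4.0000: CF_t = 11.500000, DF = 0.750664, PV = 8.632635
  t = 4.5000: CF_t = 11.500000, DF = 0.724230, PV = 8.328640
  t = 5.0000: CF_t = 11.500000, DF = 0.698726, PV = 8.035350
  t = 5.5000: CF_t = 11.500000, DF = 0.674121, PV = 7.752387
  t = 6.0000: CF_t = 11.500000, DF = 0.650382, PV = 7.479390
  t = 6.5000: CF_t = 11.500000, DF = 0.627479, PV = 7.216006
  t = 7.0000: CF_t = 1011.500000, DF = 0.605382, PV = 612.344184
Price P = sum_t PV_t = 729.713895
Macaulay numerator sum_t t * PV_t:
  t * PV_t at t = 0.5000: 5.547516
  t * PV_t at t = 1.0000: 10.704324
  t * PV_t at t = 1.5000: 15.491062
  t * PV_t at t = 2.0000: 19.927399
  t * PV_t at t = 2.5000: 24.032078
  t * PV_t at t = 3.0000: 27.822955
  t * PV_t at t = 3.5000: 31.317042
  t * PV_t at t = 4.0000: 34.530541
  t * PV_t at t = 4.5000: 37.478879
  t * PV_t at t = 5.0000: 40.176748
  t * PV_t at t = 5.5000: 42.638131
  t * PV_t at t = 6.0000: 44.876338
  t * PV_t at t = 6.5000: 46.904036
  t * PV_t at t = 7.0000: 4286.409286
Macaulay duration D = (sum_t t * PV_t) / P = 4667.856334 / 729.713895 = 6.396831

Answer: Macaulay duration = 6.3968 years


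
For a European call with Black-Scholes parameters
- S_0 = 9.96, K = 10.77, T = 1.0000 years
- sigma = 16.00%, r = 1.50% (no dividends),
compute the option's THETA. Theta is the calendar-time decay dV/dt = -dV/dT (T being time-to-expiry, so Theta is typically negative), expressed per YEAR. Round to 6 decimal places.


d1 = -0.3149213723; d2 = -0.4749213723
phi(d1) = 0.3796421166; exp(-qT) = 1.0000000000; exp(-rT) = 0.9851119396
Theta = -S*exp(-qT)*phi(d1)*sigma/(2*sqrt(T)) - r*K*exp(-rT)*N(d2) + q*S*exp(-qT)*N(d1)
N(d1) = 0.3764106769; N(d2) = 0.3174215087; sqrt(T) = 1.0000000000
Term 1 = -9.9600 * 1.0000000000 * 0.3796421166 * 0.1600 / (2 * 1.0000000000) = -0.3024988385
Term 2 = -0.0150 * 10.7700 * 0.9851119396 * 0.3174215087 = -0.0505159933
Term 3 = 0 (no dividend yield, q = 0)
Theta = -0.3024988385 + (-0.0505159933) + (0.0000000000) = -0.353015

Answer: Theta = -0.353015


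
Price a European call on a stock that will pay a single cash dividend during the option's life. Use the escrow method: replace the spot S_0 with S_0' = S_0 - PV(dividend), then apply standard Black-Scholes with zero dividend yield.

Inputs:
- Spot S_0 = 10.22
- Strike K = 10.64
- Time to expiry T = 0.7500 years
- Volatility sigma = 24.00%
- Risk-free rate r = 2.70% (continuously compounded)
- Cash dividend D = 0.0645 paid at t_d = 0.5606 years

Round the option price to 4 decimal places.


Answer: Price = 0.7235

Derivation:
PV(D) = D * exp(-r * t_d) = 0.0645 * 0.98497778 = 0.06353107
S_0' = S_0 - PV(D) = 10.2200 - 0.06353107 = 10.15646893
d1 = (ln(S_0'/K) + (r + sigma^2/2)*T) / (sigma*sqrt(T)) = -0.02241874
d2 = d1 - sigma*sqrt(T) = -0.23026484
exp(-rT) = 0.97995365
N(d1) = 0.49105696; N(d2) = 0.40894299
C = S_0' * N(d1) - K * exp(-rT) * N(d2) = 10.15646893 * 0.49105696 - 10.6400 * 0.97995365 * 0.40894299 = 0.7235


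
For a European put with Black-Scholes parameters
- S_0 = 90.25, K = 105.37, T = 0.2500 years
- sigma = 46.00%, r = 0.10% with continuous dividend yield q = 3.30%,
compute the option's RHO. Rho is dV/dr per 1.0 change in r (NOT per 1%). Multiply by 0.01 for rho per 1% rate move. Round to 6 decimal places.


Answer: Rho = -20.932133

Derivation:
d1 = -0.5932363843; d2 = -0.8232363843
phi(d1) = 0.3345719796; exp(-qT) = 0.9917839379; exp(-rT) = 0.9997500312
N(-d2) = 0.7948132090
Rho = -K*T*exp(-rT)*N(-d2) = -105.3700 * 0.2500 * 0.9997500312 * 0.7948132090 = -20.932133


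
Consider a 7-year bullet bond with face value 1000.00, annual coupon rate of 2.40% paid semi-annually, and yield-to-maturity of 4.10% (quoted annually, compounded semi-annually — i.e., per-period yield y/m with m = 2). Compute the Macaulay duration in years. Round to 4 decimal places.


Answer: Macaulay duration = 6.4492 years

Derivation:
Coupon per period c = face * coupon_rate / m = 12.000000
Periods per year m = 2; per-period yield y/m = 0.020500
Number of cashflows N = 14
Cashflows (t years, CF_t, discount factor 1/(1+y/m)^(m*t), PV):
  t = 0.5000: CF_t = 12.000000, DF = 0.979912, PV = 11.758942
  t = 1.0000: CF_t = 12.000000, DF = 0.960227, PV = 11.522726
  t = 1.5000: CF_t = 12.000000, DF = 0.940938, PV = 11.291255
  t = 2.0000: CF_t = 12.000000, DF = 0.922036, PV = 11.064434
  t = 2.5000: CF_t = 12.000000, DF = 0.903514, PV = 10.842170
  t = 3.0000: CF_t = 12.000000, DF = 0.885364, PV = 10.624370
  t = 3.5000: CF_t = 12.000000, DF = 0.867579, PV = 10.410946
  t = 4.0000: CF_t = 12.000000, DF = 0.850151, PV = 10.201809
  t = 4.5000: CF_t = 12.000000, DF = 0.833073, PV = 9.996873
  t = 5.0000: CF_t = 12.000000, DF = 0.816338, PV = 9.796054
  t = 5.5000: CF_t = 12.000000, DF = 0.799939, PV = 9.599269
  t = 6.0000: CF_t = 12.000000, DF = 0.783870, PV = 9.406437
  t = 6.5000: CF_t = 12.000000, DF = 0.768123, PV = 9.217478
  t = 7.0000: CF_t = 1012.000000, DF = 0.752693, PV = 761.725309
Price P = sum_t PV_t = 897.458070
Macaulay numerator sum_t t * PV_t:
  t * PV_t at t = 0.5000: 5.879471
  t * PV_t at t = 1.0000: 11.522726
  t * PV_t at t = 1.5000: 16.936883
  t * PV_t at t = 2.0000: 22.128868
  t * PV_t at t = 2.5000: 27.105424
  t * PV_t at t = 3.0000: 31.873110
  t * PV_t at t = 3.5000: 36.438310
  t * PV_t at t = 4.0000: 40.807235
  t * PV_t at t = 4.5000: 44.985927
  t * PV_t at t = 5.0000: 48.980268
  t * PV_t at t = 5.5000: 52.795978
  t * PV_t at t = 6.0000: 56.438620
  t * PV_t at t = 6.5000: 59.913610
  t * PV_t at t = 7.0000: 5332.077164
Macaulay duration D = (sum_t t * PV_t) / P = 5787.883595 / 897.458070 = 6.449197
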